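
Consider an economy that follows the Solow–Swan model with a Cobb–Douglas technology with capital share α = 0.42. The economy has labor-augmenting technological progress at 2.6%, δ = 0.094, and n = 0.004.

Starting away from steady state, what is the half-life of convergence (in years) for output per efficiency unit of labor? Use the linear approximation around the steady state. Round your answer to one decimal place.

t_½ ≈ 9.6 years

Near the steady state the convergence rate is λ = (1 − α)(n + g + δ).
λ = (1 − 0.42) × 0.124 = 0.58 × 0.124 = 0.07192
Half-life = ln 2 / λ = 0.6931 / 0.07192 ≈ 9.64 years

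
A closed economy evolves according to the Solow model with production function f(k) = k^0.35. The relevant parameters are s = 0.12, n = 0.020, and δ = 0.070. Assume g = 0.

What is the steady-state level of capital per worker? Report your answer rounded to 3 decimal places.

k* = 1.557

At the steady state, Δk = 0, so s·k^α = (n + δ)·k.
Dividing both sides by k: k^(1−α) = s / (n + δ).
k^0.65 = 0.12 / (0.020 + 0.070) = 0.12 / 0.090 = 1.3333
k* = 1.3333^(1/0.65) ≈ 1.5567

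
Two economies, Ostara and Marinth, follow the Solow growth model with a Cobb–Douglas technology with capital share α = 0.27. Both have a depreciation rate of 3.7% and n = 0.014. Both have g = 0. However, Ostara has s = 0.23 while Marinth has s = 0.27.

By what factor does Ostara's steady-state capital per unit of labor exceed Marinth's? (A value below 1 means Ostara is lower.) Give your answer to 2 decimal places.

Steady-state k* = [s/(n + δ)]^(1/(1−α)), so the ratio is [ (s_O/(n + δ)_O) / (s_M/(n + δ)_M) ]^1.3699.
s_O/(n + δ)_O = 0.23/0.051 = 4.5098; s_M/(n + δ)_M = 0.27/0.051 = 5.2941.
Ratio = (4.5098/5.2941)^1.3699 = 0.8519^1.3699 ≈ 0.8029

ratio ≈ 0.80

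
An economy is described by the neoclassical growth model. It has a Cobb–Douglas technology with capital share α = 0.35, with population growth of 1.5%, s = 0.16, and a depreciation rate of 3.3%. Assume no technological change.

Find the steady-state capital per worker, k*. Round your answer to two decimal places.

At the steady state, Δk = 0, so s·k^α = (n + δ)·k.
Dividing both sides by k: k^(1−α) = s / (n + δ).
k^0.65 = 0.16 / (0.015 + 0.033) = 0.16 / 0.048 = 3.3333
k* = 3.3333^(1/0.65) ≈ 6.3741

k* = 6.37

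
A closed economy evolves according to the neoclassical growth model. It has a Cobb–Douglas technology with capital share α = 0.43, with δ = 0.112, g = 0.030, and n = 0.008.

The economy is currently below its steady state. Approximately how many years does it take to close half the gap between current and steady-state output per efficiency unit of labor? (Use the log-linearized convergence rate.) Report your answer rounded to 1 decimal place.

Near the steady state the convergence rate is λ = (1 − α)(n + g + δ).
λ = (1 − 0.43) × 0.150 = 0.57 × 0.150 = 0.0855
Half-life = ln 2 / λ = 0.6931 / 0.0855 ≈ 8.11 years

about 8.1 years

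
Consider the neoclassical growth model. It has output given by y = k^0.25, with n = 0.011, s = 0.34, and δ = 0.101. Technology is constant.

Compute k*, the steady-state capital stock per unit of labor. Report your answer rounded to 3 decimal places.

k* = 4.396

Steady state requires s·f(k) = (n + δ)·k, i.e. s·k^α = (n + δ)·k.
Dividing both sides by k: k^(1−α) = s / (n + δ).
k^0.75 = 0.34 / (0.011 + 0.101) = 0.34 / 0.112 = 3.0357
k* = 3.0357^(1/0.75) ≈ 4.3955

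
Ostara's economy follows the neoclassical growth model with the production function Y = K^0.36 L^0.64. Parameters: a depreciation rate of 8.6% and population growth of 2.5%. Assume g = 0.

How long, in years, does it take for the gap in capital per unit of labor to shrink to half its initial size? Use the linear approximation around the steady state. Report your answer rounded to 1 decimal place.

about 9.8 years

Near the steady state the convergence rate is λ = (1 − α)(n + δ).
λ = (1 − 0.36) × 0.111 = 0.64 × 0.111 = 0.07104
Half-life = ln 2 / λ = 0.6931 / 0.07104 ≈ 9.76 years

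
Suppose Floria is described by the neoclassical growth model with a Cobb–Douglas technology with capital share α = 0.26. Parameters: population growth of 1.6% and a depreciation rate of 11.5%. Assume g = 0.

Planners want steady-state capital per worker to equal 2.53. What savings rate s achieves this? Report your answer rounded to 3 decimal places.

s ≈ 0.260

In steady state, investment equals break-even investment: s·k^α = (n + δ)·k.
So s / (n + δ) = (k*)^(1−α) = 2.53^0.74 = 1.9875.
Therefore s = 1.9875 × (n + δ) = 1.9875 × 0.131 = 0.2604.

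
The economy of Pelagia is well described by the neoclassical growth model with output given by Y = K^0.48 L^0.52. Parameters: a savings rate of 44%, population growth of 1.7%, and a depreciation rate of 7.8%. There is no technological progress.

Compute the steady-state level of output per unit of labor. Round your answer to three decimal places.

At the steady state, Δk = 0, so s·k^α = (n + δ)·k.
Dividing both sides by k: k^(1−α) = s / (n + δ).
k^0.52 = 0.44 / (0.017 + 0.078) = 0.44 / 0.095 = 4.6316
k* = 4.6316^(1/0.52) ≈ 19.0657
y* = (k*)^α = 19.0657^0.48 ≈ 4.1164

y* = 4.116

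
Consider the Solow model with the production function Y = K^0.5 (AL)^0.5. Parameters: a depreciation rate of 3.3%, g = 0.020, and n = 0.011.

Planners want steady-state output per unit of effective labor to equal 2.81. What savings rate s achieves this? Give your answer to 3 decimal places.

At the steady state, Δk = 0, so s·k^α = (n + g + δ)·k.
Since y* = [s/(n + g + δ)]^(α/(1−α)), we have s/(n + g + δ) = (y*)^((1−α)/α) = 2.81^1 = 2.8100.
Therefore s = 2.8100 × (n + g + δ) = 2.8100 × 0.064 = 0.1798.

s ≈ 0.180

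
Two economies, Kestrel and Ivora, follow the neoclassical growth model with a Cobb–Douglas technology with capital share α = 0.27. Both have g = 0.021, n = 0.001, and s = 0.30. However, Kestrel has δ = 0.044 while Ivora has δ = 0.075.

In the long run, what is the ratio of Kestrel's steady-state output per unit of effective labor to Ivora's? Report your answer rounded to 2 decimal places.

Steady-state y* = [s/(n + g + δ)]^(α/(1−α)), so the ratio is [ (s_K/(n + g + δ)_K) / (s_I/(n + g + δ)_I) ]^0.3699.
s_K/(n + g + δ)_K = 0.30/0.066 = 4.5455; s_I/(n + g + δ)_I = 0.30/0.097 = 3.0928.
Ratio = (4.5455/3.0928)^0.3699 = 1.4697^0.3699 ≈ 1.1531

ratio ≈ 1.15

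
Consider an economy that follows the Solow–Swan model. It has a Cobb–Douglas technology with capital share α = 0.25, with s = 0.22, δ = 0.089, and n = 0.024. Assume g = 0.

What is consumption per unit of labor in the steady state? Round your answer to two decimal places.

At the steady state, Δk = 0, so s·k^α = (n + δ)·k.
Rearranging, k^(1−α) = s / (n + δ).
k^0.75 = 0.22 / (0.024 + 0.089) = 0.22 / 0.113 = 1.9469
k* = 1.9469^(1/0.75) ≈ 2.4310
y* = (k*)^α = 2.4310^0.25 ≈ 1.2487
c* = (1 − s)·y* = (1 − 0.22) × 1.2487 ≈ 0.9740

c* = 0.97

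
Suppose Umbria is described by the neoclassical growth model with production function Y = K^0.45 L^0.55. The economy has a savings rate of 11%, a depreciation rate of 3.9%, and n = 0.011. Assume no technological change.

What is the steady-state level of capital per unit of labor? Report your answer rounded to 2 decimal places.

k* = 4.19

Steady state requires s·f(k) = (n + δ)·k, i.e. s·k^α = (n + δ)·k.
Dividing both sides by k: k^(1−α) = s / (n + δ).
k^0.55 = 0.11 / (0.011 + 0.039) = 0.11 / 0.050 = 2.2000
k* = 2.2000^(1/0.55) ≈ 4.1936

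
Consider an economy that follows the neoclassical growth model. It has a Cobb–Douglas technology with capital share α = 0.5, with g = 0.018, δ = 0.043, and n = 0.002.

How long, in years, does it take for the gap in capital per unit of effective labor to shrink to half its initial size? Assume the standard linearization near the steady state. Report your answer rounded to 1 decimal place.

Near the steady state the convergence rate is λ = (1 − α)(n + g + δ).
λ = (1 − 0.5) × 0.063 = 0.5 × 0.063 = 0.0315
Half-life = ln 2 / λ = 0.6931 / 0.0315 ≈ 22.00 years

t_½ ≈ 22.0 years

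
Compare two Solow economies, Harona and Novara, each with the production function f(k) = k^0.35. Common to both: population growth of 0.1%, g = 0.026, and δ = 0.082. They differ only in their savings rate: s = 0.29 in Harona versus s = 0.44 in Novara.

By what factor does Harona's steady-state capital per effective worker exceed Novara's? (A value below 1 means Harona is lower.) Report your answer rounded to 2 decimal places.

Steady-state k* = [s/(n + g + δ)]^(1/(1−α)), so the ratio is [ (s_H/(n + g + δ)_H) / (s_N/(n + g + δ)_N) ]^1.5385.
s_H/(n + g + δ)_H = 0.29/0.109 = 2.6606; s_N/(n + g + δ)_N = 0.44/0.109 = 4.0367.
Ratio = (2.6606/4.0367)^1.5385 = 0.6591^1.5385 ≈ 0.5266

k*_H / k*_N ≈ 0.53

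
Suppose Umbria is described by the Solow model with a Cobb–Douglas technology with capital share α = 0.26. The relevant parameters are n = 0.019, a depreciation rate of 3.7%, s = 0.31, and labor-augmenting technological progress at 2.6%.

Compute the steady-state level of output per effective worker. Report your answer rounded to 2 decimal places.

y* ≈ 1.60

In steady state, investment equals break-even investment: s·k^α = (n + g + δ)·k.
Rearranging, k^(1−α) = s / (n + g + δ).
k^0.74 = 0.31 / (0.019 + 0.026 + 0.037) = 0.31 / 0.082 = 3.7805
k* = 3.7805^(1/0.74) ≈ 6.0321
y* = (k*)^α = 6.0321^0.26 ≈ 1.5956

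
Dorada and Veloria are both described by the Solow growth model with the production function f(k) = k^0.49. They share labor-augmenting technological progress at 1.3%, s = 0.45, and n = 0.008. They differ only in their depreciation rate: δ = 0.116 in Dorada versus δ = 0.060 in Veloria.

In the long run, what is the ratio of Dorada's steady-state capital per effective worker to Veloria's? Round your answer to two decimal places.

ratio ≈ 0.36

Steady-state k* = [s/(n + g + δ)]^(1/(1−α)), so the ratio is [ (s_D/(n + g + δ)_D) / (s_V/(n + g + δ)_V) ]^1.9608.
s_D/(n + g + δ)_D = 0.45/0.137 = 3.2847; s_V/(n + g + δ)_V = 0.45/0.081 = 5.5556.
Ratio = (3.2847/5.5556)^1.9608 = 0.5912^1.9608 ≈ 0.3568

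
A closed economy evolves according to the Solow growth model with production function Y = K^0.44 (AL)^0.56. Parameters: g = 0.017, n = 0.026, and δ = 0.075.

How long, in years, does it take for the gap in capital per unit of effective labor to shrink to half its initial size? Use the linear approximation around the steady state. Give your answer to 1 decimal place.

Near the steady state the convergence rate is λ = (1 − α)(n + g + δ).
λ = (1 − 0.44) × 0.118 = 0.56 × 0.118 = 0.06608
Half-life = ln 2 / λ = 0.6931 / 0.06608 ≈ 10.49 years

t_½ ≈ 10.5 years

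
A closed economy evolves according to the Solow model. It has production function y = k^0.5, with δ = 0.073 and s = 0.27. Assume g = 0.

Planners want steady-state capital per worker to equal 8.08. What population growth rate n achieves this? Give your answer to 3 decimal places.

In steady state, investment equals break-even investment: s·k^α = (n + δ)·k.
So s / (n + δ) = (k*)^(1−α) = 8.08^0.5 = 2.8425.
Therefore n + δ = s / 2.8425 = 0.27 / 2.8425 = 0.0950, so n = 0.0950 − 0.073 = 0.0220.

n ≈ 0.022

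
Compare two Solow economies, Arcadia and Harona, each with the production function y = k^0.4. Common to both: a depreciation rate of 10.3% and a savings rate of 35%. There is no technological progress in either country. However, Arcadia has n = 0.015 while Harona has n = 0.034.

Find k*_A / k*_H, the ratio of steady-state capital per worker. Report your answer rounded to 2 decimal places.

Steady-state k* = [s/(n + δ)]^(1/(1−α)), so the ratio is [ (s_A/(n + δ)_A) / (s_H/(n + δ)_H) ]^1.6667.
s_A/(n + δ)_A = 0.35/0.118 = 2.9661; s_H/(n + δ)_H = 0.35/0.137 = 2.5547.
Ratio = (2.9661/2.5547)^1.6667 = 1.1610^1.6667 ≈ 1.2825

k*_A / k*_H ≈ 1.28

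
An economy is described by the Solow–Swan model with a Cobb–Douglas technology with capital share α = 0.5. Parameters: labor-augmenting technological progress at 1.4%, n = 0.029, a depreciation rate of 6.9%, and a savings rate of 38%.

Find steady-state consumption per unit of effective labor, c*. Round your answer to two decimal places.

c* = 2.10

At the steady state, Δk = 0, so s·k^α = (n + g + δ)·k.
Dividing both sides by k: k^(1−α) = s / (n + g + δ).
k^0.5 = 0.38 / (0.029 + 0.014 + 0.069) = 0.38 / 0.112 = 3.3929
k* = 3.3929^(1/0.5) ≈ 11.5118
y* = (k*)^α = 11.5118^0.5 ≈ 3.3929
c* = (1 − s)·y* = (1 − 0.38) × 3.3929 ≈ 2.1036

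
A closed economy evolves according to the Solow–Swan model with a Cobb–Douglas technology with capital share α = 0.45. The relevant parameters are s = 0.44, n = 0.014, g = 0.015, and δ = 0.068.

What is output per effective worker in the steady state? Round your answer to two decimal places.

In steady state, investment equals break-even investment: s·k^α = (n + g + δ)·k.
Rearranging, k^(1−α) = s / (n + g + δ).
k^0.55 = 0.44 / (0.014 + 0.015 + 0.068) = 0.44 / 0.097 = 4.5361
k* = 4.5361^(1/0.55) ≈ 15.6303
y* = (k*)^α = 15.6303^0.45 ≈ 3.4458

y* ≈ 3.45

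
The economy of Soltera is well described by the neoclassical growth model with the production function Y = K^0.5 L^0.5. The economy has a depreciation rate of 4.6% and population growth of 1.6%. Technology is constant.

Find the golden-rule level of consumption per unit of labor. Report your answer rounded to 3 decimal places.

At the golden rule, f'(k) = n + δ, so α·k^(α−1) = n + δ and k_gold = (α/(n + δ))^(1/(1−α)).
k_gold = (0.5/0.062)^(1/0.5) = 8.0645^2 ≈ 65.0362
c_gold = f(k_gold) − (n + δ)·k_gold = 8.0645 − 0.062×65.0362 ≈ 4.0323

c_gold ≈ 4.032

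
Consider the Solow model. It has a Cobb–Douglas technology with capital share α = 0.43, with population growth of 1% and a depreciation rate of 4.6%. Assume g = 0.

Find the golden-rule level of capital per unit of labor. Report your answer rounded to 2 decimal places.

The golden rule sets f'(k) = n + δ, i.e. α·k^(α−1) = n + δ.
So k^(1−α) = α / (n + δ) = 0.43 / 0.056 = 7.6786.
k_gold = 7.6786^(1/0.57) ≈ 35.7377

k_gold ≈ 35.74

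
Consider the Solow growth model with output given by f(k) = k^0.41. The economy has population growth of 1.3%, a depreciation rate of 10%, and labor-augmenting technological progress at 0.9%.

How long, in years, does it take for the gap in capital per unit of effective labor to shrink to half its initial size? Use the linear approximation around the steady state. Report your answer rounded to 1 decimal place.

Near the steady state the convergence rate is λ = (1 − α)(n + g + δ).
λ = (1 − 0.41) × 0.122 = 0.59 × 0.122 = 0.07198
Half-life = ln 2 / λ = 0.6931 / 0.07198 ≈ 9.63 years

half-life ≈ 9.6 years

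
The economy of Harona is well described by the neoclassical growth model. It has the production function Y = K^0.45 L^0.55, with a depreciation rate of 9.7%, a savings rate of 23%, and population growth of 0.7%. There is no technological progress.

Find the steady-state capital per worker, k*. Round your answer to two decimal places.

Steady state requires s·f(k) = (n + δ)·k, i.e. s·k^α = (n + δ)·k.
Dividing both sides by k: k^(1−α) = s / (n + δ).
k^0.55 = 0.23 / (0.007 + 0.097) = 0.23 / 0.104 = 2.2115
k* = 2.2115^(1/0.55) ≈ 4.2335

k* ≈ 4.23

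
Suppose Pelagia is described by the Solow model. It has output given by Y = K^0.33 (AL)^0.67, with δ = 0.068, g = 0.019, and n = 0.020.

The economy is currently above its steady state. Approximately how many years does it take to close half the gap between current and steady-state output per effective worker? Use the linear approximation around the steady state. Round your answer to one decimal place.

half-life ≈ 9.7 years

Near the steady state the convergence rate is λ = (1 − α)(n + g + δ).
λ = (1 − 0.33) × 0.107 = 0.67 × 0.107 = 0.07169
Half-life = ln 2 / λ = 0.6931 / 0.07169 ≈ 9.67 years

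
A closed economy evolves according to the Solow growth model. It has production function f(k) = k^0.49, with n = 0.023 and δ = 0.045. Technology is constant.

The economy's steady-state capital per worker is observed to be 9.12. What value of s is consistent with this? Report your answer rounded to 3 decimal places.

s ≈ 0.210

Steady state requires s·f(k) = (n + δ)·k, i.e. s·k^α = (n + δ)·k.
So s / (n + δ) = (k*)^(1−α) = 9.12^0.51 = 3.0874.
Therefore s = 3.0874 × (n + δ) = 3.0874 × 0.068 = 0.2099.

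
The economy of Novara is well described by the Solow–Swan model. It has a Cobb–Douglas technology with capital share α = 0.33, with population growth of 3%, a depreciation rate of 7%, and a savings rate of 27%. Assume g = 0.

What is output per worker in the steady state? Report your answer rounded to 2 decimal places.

y* ≈ 1.63

Steady state requires s·f(k) = (n + δ)·k, i.e. s·k^α = (n + δ)·k.
Rearranging, k^(1−α) = s / (n + δ).
k^0.67 = 0.27 / (0.030 + 0.070) = 0.27 / 0.100 = 2.7000
k* = 2.7000^(1/0.67) ≈ 4.4038
y* = (k*)^α = 4.4038^0.33 ≈ 1.6310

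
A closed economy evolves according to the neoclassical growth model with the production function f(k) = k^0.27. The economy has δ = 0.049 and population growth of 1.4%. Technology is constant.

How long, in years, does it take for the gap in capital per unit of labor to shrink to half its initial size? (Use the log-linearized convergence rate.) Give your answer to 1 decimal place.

about 15.1 years

Near the steady state the convergence rate is λ = (1 − α)(n + δ).
λ = (1 − 0.27) × 0.063 = 0.73 × 0.063 = 0.04599
Half-life = ln 2 / λ = 0.6931 / 0.04599 ≈ 15.07 years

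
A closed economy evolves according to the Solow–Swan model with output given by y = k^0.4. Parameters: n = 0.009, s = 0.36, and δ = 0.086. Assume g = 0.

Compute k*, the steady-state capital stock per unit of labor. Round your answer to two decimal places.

k* ≈ 9.21

At the steady state, Δk = 0, so s·k^α = (n + δ)·k.
Dividing both sides by k: k^(1−α) = s / (n + δ).
k^0.6 = 0.36 / (0.009 + 0.086) = 0.36 / 0.095 = 3.7895
k* = 3.7895^(1/0.6) ≈ 9.2109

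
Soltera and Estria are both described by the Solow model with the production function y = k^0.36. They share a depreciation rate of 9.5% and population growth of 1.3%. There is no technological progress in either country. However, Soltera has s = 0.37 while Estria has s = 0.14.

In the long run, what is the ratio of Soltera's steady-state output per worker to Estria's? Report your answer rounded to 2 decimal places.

ratio ≈ 1.73

Steady-state y* = [s/(n + δ)]^(α/(1−α)), so the ratio is [ (s_S/(n + δ)_S) / (s_E/(n + δ)_E) ]^0.5625.
s_S/(n + δ)_S = 0.37/0.108 = 3.4259; s_E/(n + δ)_E = 0.14/0.108 = 1.2963.
Ratio = (3.4259/1.2963)^0.5625 = 2.6428^0.5625 ≈ 1.7275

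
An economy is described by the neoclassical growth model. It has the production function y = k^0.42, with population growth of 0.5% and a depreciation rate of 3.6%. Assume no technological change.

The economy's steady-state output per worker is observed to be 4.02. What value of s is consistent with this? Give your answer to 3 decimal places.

s ≈ 0.280

In steady state, investment equals break-even investment: s·k^α = (n + δ)·k.
Since y* = [s/(n + δ)]^(α/(1−α)), we have s/(n + δ) = (y*)^((1−α)/α) = 4.02^1.381 = 6.8302.
Therefore s = 6.8302 × (n + δ) = 6.8302 × 0.041 = 0.2800.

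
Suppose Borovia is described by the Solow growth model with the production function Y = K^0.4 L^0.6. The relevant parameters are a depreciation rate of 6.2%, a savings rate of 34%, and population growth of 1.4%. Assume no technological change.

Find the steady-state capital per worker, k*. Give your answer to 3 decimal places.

Steady state requires s·f(k) = (n + δ)·k, i.e. s·k^α = (n + δ)·k.
Dividing both sides by k: k^(1−α) = s / (n + δ).
k^0.6 = 0.34 / (0.014 + 0.062) = 0.34 / 0.076 = 4.4737
k* = 4.4737^(1/0.6) ≈ 12.1463

k* ≈ 12.146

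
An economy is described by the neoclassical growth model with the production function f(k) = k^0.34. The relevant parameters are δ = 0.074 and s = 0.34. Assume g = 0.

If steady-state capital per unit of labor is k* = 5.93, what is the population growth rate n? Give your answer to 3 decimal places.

n ≈ 0.031

In steady state, investment equals break-even investment: s·k^α = (n + δ)·k.
So s / (n + δ) = (k*)^(1−α) = 5.93^0.66 = 3.2375.
Therefore n + δ = s / 3.2375 = 0.34 / 3.2375 = 0.1050, so n = 0.1050 − 0.074 = 0.0310.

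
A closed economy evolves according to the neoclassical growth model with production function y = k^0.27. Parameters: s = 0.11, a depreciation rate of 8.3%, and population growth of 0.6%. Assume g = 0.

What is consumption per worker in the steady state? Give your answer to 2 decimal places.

At the steady state, Δk = 0, so s·k^α = (n + δ)·k.
Dividing both sides by k: k^(1−α) = s / (n + δ).
k^0.73 = 0.11 / (0.006 + 0.083) = 0.11 / 0.089 = 1.2360
k* = 1.2360^(1/0.73) ≈ 1.3368
y* = (k*)^α = 1.3368^0.27 ≈ 1.0815
c* = (1 − s)·y* = (1 − 0.11) × 1.0815 ≈ 0.9625

c* = 0.96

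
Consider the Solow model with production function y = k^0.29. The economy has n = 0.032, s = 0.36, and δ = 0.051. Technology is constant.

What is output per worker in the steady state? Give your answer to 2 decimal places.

y* = 1.82

At the steady state, Δk = 0, so s·k^α = (n + δ)·k.
Dividing both sides by k: k^(1−α) = s / (n + δ).
k^0.71 = 0.36 / (0.032 + 0.051) = 0.36 / 0.083 = 4.3373
k* = 4.3373^(1/0.71) ≈ 7.8975
y* = (k*)^α = 7.8975^0.29 ≈ 1.8208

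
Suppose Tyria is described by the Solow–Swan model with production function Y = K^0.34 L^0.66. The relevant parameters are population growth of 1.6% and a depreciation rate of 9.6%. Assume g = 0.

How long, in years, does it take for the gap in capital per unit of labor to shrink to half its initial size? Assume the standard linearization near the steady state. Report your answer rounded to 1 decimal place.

half-life ≈ 9.4 years

Near the steady state the convergence rate is λ = (1 − α)(n + δ).
λ = (1 − 0.34) × 0.112 = 0.66 × 0.112 = 0.07392
Half-life = ln 2 / λ = 0.6931 / 0.07392 ≈ 9.38 years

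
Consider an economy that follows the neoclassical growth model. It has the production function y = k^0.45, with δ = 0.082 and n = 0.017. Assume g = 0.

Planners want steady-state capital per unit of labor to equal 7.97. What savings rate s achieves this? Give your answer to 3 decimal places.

At the steady state, Δk = 0, so s·k^α = (n + δ)·k.
So s / (n + δ) = (k*)^(1−α) = 7.97^0.55 = 3.1319.
Therefore s = 3.1319 × (n + δ) = 3.1319 × 0.099 = 0.3101.

s ≈ 0.310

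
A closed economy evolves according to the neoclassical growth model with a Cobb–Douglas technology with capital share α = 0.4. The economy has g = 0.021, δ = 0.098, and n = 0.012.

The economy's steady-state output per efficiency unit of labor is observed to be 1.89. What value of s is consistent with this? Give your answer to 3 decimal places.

In steady state, investment equals break-even investment: s·k^α = (n + g + δ)·k.
Since y* = [s/(n + g + δ)]^(α/(1−α)), we have s/(n + g + δ) = (y*)^((1−α)/α) = 1.89^1.5 = 2.5983.
Therefore s = 2.5983 × (n + g + δ) = 2.5983 × 0.131 = 0.3404.

s ≈ 0.340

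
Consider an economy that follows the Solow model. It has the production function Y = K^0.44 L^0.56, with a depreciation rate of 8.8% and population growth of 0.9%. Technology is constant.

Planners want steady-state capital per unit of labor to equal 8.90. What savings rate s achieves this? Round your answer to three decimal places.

In steady state, investment equals break-even investment: s·k^α = (n + δ)·k.
So s / (n + δ) = (k*)^(1−α) = 8.90^0.56 = 3.4014.
Therefore s = 3.4014 × (n + δ) = 3.4014 × 0.097 = 0.3299.

s ≈ 0.330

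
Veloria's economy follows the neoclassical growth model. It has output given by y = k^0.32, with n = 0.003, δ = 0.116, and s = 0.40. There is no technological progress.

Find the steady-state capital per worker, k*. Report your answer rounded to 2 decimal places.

Steady state requires s·f(k) = (n + δ)·k, i.e. s·k^α = (n + δ)·k.
Dividing both sides by k: k^(1−α) = s / (n + δ).
k^0.68 = 0.40 / (0.003 + 0.116) = 0.40 / 0.119 = 3.3613
k* = 3.3613^(1/0.68) ≈ 5.9467

k* = 5.95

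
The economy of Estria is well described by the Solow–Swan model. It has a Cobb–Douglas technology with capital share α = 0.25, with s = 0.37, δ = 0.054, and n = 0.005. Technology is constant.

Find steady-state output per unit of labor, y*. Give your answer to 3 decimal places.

Steady state requires s·f(k) = (n + δ)·k, i.e. s·k^α = (n + δ)·k.
Dividing both sides by k: k^(1−α) = s / (n + δ).
k^0.75 = 0.37 / (0.005 + 0.054) = 0.37 / 0.059 = 6.2712
k* = 6.2712^(1/0.75) ≈ 11.5647
y* = (k*)^α = 11.5647^0.25 ≈ 1.8441

y* ≈ 1.844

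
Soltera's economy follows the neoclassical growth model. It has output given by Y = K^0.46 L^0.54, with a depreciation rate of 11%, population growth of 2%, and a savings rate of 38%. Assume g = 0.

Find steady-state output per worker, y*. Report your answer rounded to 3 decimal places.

y* = 2.494

At the steady state, Δk = 0, so s·k^α = (n + δ)·k.
Dividing both sides by k: k^(1−α) = s / (n + δ).
k^0.54 = 0.38 / (0.020 + 0.110) = 0.38 / 0.130 = 2.9231
k* = 2.9231^(1/0.54) ≈ 7.2891
y* = (k*)^α = 7.2891^0.46 ≈ 2.4936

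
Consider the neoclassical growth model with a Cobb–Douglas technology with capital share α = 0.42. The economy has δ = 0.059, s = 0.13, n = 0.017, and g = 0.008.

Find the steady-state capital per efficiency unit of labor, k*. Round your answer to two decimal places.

k* ≈ 2.12

At the steady state, Δk = 0, so s·k^α = (n + g + δ)·k.
Rearranging, k^(1−α) = s / (n + g + δ).
k^0.58 = 0.13 / (0.017 + 0.008 + 0.059) = 0.13 / 0.084 = 1.5476
k* = 1.5476^(1/0.58) ≈ 2.1232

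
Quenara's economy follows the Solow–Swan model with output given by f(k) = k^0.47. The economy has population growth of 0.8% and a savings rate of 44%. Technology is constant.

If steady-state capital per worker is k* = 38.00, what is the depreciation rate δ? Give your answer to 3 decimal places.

δ ≈ 0.056

In steady state, investment equals break-even investment: s·k^α = (n + δ)·k.
So s / (n + δ) = (k*)^(1−α) = 38.00^0.53 = 6.8752.
Therefore n + δ = s / 6.8752 = 0.44 / 6.8752 = 0.0640, so δ = 0.0640 − 0.008 = 0.0560.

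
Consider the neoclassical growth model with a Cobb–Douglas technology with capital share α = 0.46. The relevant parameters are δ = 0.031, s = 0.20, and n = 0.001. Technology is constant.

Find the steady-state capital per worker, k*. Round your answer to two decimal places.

At the steady state, Δk = 0, so s·k^α = (n + δ)·k.
Dividing both sides by k: k^(1−α) = s / (n + δ).
k^0.54 = 0.20 / (0.001 + 0.031) = 0.20 / 0.032 = 6.2500
k* = 6.2500^(1/0.54) ≈ 29.7750

k* ≈ 29.78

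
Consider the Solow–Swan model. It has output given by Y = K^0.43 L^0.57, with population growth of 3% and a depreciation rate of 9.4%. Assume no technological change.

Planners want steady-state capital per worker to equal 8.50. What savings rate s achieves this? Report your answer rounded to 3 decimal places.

In steady state, investment equals break-even investment: s·k^α = (n + δ)·k.
So s / (n + δ) = (k*)^(1−α) = 8.50^0.57 = 3.3866.
Therefore s = 3.3866 × (n + δ) = 3.3866 × 0.124 = 0.4199.

s ≈ 0.420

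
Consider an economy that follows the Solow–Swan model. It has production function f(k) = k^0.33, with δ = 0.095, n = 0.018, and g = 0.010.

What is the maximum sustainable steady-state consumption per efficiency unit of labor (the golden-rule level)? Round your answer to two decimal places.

At the golden rule, f'(k) = n + g + δ, so α·k^(α−1) = n + g + δ and k_gold = (α/(n + g + δ))^(1/(1−α)).
k_gold = (0.33/0.123)^(1/0.67) = 2.6829^1.4925 ≈ 4.3621
c_gold = f(k_gold) − (n + g + δ)·k_gold = 1.6259 − 0.123×4.3621 ≈ 1.0894

c_gold ≈ 1.09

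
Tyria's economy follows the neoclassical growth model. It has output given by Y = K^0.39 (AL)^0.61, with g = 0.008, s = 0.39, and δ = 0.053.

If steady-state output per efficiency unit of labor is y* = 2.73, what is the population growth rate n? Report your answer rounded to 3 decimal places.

n ≈ 0.020

Steady state requires s·f(k) = (n + g + δ)·k, i.e. s·k^α = (n + g + δ)·k.
Since y* = [s/(n + g + δ)]^(α/(1−α)), we have s/(n + g + δ) = (y*)^((1−α)/α) = 2.73^1.5641 = 4.8106.
Therefore n + g + δ = s / 4.8106 = 0.39 / 4.8106 = 0.0811, so n = 0.0811 − 0.061 = 0.0201.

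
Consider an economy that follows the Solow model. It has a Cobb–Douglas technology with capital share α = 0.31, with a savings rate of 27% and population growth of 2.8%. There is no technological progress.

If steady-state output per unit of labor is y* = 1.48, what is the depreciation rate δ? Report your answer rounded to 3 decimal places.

δ ≈ 0.085

Steady state requires s·f(k) = (n + δ)·k, i.e. s·k^α = (n + δ)·k.
Since y* = [s/(n + δ)]^(α/(1−α)), we have s/(n + δ) = (y*)^((1−α)/α) = 1.48^2.2258 = 2.3931.
Therefore n + δ = s / 2.3931 = 0.27 / 2.3931 = 0.1128, so δ = 0.1128 − 0.028 = 0.0848.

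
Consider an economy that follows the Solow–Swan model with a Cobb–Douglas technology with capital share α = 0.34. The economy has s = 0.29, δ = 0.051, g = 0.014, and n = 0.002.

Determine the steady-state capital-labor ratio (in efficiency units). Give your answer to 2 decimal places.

k* = 9.21

In steady state, investment equals break-even investment: s·k^α = (n + g + δ)·k.
Dividing both sides by k: k^(1−α) = s / (n + g + δ).
k^0.66 = 0.29 / (0.002 + 0.014 + 0.051) = 0.29 / 0.067 = 4.3284
k* = 4.3284^(1/0.66) ≈ 9.2073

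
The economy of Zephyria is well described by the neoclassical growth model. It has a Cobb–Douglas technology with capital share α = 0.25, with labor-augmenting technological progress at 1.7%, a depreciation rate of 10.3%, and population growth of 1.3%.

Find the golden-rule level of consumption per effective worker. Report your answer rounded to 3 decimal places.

At the golden rule, f'(k) = n + g + δ, so α·k^(α−1) = n + g + δ and k_gold = (α/(n + g + δ))^(1/(1−α)).
k_gold = (0.25/0.133)^(1/0.75) = 1.8797^1.3333 ≈ 2.3198
c_gold = f(k_gold) − (n + g + δ)·k_gold = 1.2341 − 0.133×2.3198 ≈ 0.9256

c_gold ≈ 0.926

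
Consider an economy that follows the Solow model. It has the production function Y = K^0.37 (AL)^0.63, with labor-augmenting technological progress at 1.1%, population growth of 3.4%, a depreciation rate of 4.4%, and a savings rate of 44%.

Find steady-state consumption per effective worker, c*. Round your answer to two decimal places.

c* ≈ 1.43

Steady state requires s·f(k) = (n + g + δ)·k, i.e. s·k^α = (n + g + δ)·k.
Dividing both sides by k: k^(1−α) = s / (n + g + δ).
k^0.63 = 0.44 / (0.034 + 0.011 + 0.044) = 0.44 / 0.089 = 4.9438
k* = 4.9438^(1/0.63) ≈ 12.6382
y* = (k*)^α = 12.6382^0.37 ≈ 2.5564
c* = (1 − s)·y* = (1 − 0.44) × 2.5564 ≈ 1.4316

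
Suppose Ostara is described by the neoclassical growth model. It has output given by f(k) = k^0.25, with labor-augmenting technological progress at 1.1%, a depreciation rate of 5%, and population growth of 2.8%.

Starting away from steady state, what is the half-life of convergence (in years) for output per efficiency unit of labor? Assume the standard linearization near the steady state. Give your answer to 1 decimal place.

half-life ≈ 10.4 years

Near the steady state the convergence rate is λ = (1 − α)(n + g + δ).
λ = (1 − 0.25) × 0.089 = 0.75 × 0.089 = 0.06675
Half-life = ln 2 / λ = 0.6931 / 0.06675 ≈ 10.38 years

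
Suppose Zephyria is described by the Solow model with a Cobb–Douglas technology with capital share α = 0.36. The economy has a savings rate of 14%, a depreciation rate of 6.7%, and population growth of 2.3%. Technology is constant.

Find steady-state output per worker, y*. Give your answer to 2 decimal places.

y* ≈ 1.28

Steady state requires s·f(k) = (n + δ)·k, i.e. s·k^α = (n + δ)·k.
Dividing both sides by k: k^(1−α) = s / (n + δ).
k^0.64 = 0.14 / (0.023 + 0.067) = 0.14 / 0.090 = 1.5556
k* = 1.5556^(1/0.64) ≈ 1.9945
y* = (k*)^α = 1.9945^0.36 ≈ 1.2822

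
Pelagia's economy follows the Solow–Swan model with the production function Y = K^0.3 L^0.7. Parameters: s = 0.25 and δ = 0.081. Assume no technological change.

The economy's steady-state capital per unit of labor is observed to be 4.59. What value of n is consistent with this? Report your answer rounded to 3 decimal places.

n ≈ 0.005

Steady state requires s·f(k) = (n + δ)·k, i.e. s·k^α = (n + δ)·k.
So s / (n + δ) = (k*)^(1−α) = 4.59^0.7 = 2.9058.
Therefore n + δ = s / 2.9058 = 0.25 / 2.9058 = 0.0860, so n = 0.0860 − 0.081 = 0.0050.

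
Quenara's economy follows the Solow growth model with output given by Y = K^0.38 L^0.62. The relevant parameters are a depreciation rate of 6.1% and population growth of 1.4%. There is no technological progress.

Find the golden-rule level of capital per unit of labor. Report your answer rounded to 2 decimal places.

k_gold ≈ 13.70

The golden rule sets f'(k) = n + δ, i.e. α·k^(α−1) = n + δ.
So k^(1−α) = α / (n + δ) = 0.38 / 0.075 = 5.0667.
k_gold = 5.0667^(1/0.62) ≈ 13.6979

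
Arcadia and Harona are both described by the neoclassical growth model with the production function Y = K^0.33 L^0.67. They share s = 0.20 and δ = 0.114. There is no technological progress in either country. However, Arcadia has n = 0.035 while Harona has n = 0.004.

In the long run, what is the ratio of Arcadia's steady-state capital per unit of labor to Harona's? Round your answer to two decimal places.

ratio ≈ 0.71

Steady-state k* = [s/(n + δ)]^(1/(1−α)), so the ratio is [ (s_A/(n + δ)_A) / (s_H/(n + δ)_H) ]^1.4925.
s_A/(n + δ)_A = 0.20/0.149 = 1.3423; s_H/(n + δ)_H = 0.20/0.118 = 1.6949.
Ratio = (1.3423/1.6949)^1.4925 = 0.7920^1.4925 ≈ 0.7061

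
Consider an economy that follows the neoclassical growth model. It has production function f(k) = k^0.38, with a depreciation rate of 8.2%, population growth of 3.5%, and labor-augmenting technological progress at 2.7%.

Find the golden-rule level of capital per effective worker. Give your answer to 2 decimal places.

The golden rule sets f'(k) = n + g + δ, i.e. α·k^(α−1) = n + g + δ.
So k^(1−α) = α / (n + g + δ) = 0.38 / 0.144 = 2.6389.
k_gold = 2.6389^(1/0.62) ≈ 4.7832

k_gold ≈ 4.78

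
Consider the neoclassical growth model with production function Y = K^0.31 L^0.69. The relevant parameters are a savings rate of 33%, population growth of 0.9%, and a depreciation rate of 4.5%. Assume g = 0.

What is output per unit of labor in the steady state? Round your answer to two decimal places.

In steady state, investment equals break-even investment: s·k^α = (n + δ)·k.
Dividing both sides by k: k^(1−α) = s / (n + δ).
k^0.69 = 0.33 / (0.009 + 0.045) = 0.33 / 0.054 = 6.1111
k* = 6.1111^(1/0.69) ≈ 13.7817
y* = (k*)^α = 13.7817^0.31 ≈ 2.2552

y* = 2.26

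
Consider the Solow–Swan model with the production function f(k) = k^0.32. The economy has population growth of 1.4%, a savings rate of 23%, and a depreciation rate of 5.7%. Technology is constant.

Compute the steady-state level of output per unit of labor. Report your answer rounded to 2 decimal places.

In steady state, investment equals break-even investment: s·k^α = (n + δ)·k.
Dividing both sides by k: k^(1−α) = s / (n + δ).
k^0.68 = 0.23 / (0.014 + 0.057) = 0.23 / 0.071 = 3.2394
k* = 3.2394^(1/0.68) ≈ 5.6323
y* = (k*)^α = 5.6323^0.32 ≈ 1.7387

y* = 1.74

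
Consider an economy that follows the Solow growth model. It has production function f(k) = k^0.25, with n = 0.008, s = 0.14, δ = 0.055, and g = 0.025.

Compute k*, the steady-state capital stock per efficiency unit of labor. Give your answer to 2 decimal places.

At the steady state, Δk = 0, so s·k^α = (n + g + δ)·k.
Dividing both sides by k: k^(1−α) = s / (n + g + δ).
k^0.75 = 0.14 / (0.008 + 0.025 + 0.055) = 0.14 / 0.088 = 1.5909
k* = 1.5909^(1/0.75) ≈ 1.8572

k* = 1.86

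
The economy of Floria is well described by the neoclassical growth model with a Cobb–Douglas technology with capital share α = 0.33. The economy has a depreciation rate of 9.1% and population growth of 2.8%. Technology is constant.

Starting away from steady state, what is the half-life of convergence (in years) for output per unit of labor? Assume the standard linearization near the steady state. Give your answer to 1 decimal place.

about 8.7 years

Near the steady state the convergence rate is λ = (1 − α)(n + δ).
λ = (1 − 0.33) × 0.119 = 0.67 × 0.119 = 0.07973
Half-life = ln 2 / λ = 0.6931 / 0.07973 ≈ 8.69 years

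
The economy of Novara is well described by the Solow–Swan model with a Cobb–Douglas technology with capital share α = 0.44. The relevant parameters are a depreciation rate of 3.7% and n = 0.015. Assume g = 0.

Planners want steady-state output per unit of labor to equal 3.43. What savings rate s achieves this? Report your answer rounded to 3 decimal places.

s ≈ 0.250

At the steady state, Δk = 0, so s·k^α = (n + δ)·k.
Since y* = [s/(n + δ)]^(α/(1−α)), we have s/(n + δ) = (y*)^((1−α)/α) = 3.43^1.2727 = 4.8003.
Therefore s = 4.8003 × (n + δ) = 4.8003 × 0.052 = 0.2496.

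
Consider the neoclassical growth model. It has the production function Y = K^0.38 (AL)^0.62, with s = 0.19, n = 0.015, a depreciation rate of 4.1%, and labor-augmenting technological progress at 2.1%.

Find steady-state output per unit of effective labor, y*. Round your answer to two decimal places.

y* = 1.74

In steady state, investment equals break-even investment: s·k^α = (n + g + δ)·k.
Rearranging, k^(1−α) = s / (n + g + δ).
k^0.62 = 0.19 / (0.015 + 0.021 + 0.041) = 0.19 / 0.077 = 2.4675
k* = 2.4675^(1/0.62) ≈ 4.2921
y* = (k*)^α = 4.2921^0.38 ≈ 1.7395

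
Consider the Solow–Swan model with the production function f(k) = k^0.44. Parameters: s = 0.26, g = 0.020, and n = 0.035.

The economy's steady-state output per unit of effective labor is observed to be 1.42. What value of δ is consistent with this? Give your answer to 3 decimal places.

In steady state, investment equals break-even investment: s·k^α = (n + g + δ)·k.
Since y* = [s/(n + g + δ)]^(α/(1−α)), we have s/(n + g + δ) = (y*)^((1−α)/α) = 1.42^1.2727 = 1.5625.
Therefore n + g + δ = s / 1.5625 = 0.26 / 1.5625 = 0.1664, so δ = 0.1664 − 0.055 = 0.1114.

δ ≈ 0.111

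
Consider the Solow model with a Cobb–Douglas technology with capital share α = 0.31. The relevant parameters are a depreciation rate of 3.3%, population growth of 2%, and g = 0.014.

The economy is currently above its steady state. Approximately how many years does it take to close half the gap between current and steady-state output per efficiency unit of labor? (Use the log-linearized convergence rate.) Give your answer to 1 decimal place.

Near the steady state the convergence rate is λ = (1 − α)(n + g + δ).
λ = (1 − 0.31) × 0.067 = 0.69 × 0.067 = 0.04623
Half-life = ln 2 / λ = 0.6931 / 0.04623 ≈ 14.99 years

about 15.0 years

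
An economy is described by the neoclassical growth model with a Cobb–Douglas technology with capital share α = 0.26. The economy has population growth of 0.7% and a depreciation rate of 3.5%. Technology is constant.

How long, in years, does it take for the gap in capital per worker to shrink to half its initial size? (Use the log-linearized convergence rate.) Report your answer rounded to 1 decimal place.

about 22.3 years

Near the steady state the convergence rate is λ = (1 − α)(n + δ).
λ = (1 − 0.26) × 0.042 = 0.74 × 0.042 = 0.03108
Half-life = ln 2 / λ = 0.6931 / 0.03108 ≈ 22.30 years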